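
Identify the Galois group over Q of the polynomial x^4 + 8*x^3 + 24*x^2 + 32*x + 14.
The polynomial is an irreducible quartic over Q and its discriminant is -2048, which is not a perfect square, so the Galois group is not contained in A_4. The resolvent cubic y^3 - 24*y^2 + 200*y - 576 has exactly one rational root, so the Galois group is C_4 or D_4. The quartic remains irreducible over Q(sqrt(disc)), so the group is D_4.

D_4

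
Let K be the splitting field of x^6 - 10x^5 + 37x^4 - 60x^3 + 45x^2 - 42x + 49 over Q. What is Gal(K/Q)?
The polynomial f is an irreducible sextic over Q, so G = Gal(f/Q) is one of the 16 transitive subgroups 6T1, ..., 6T16 of S_6. The discriminant of f is -147116032, which is not a perfect square, so G is not contained in A_6. The transitive groups of degree 6 not contained in A_6 are: C_6 (6T1, order 6), S_3 (6T2, order 6), D_6 (6T3, order 12), C_3 x S_3 (6T5, order 18), A_4 x C_2 (6T6, order 24), S_4 (6T8, order 24), S_3 x S_3 (6T9, order 36), S_4 x C_2 (6T11, order 48), (S_3 x S_3) : C_2 (6T13, order 72), PGL(2,5) (6T14, order 120), S_6 (6T16, order 720). By Dedekind's theorem, for a prime p not dividing disc(f) the degrees of the irreducible factors of f mod p form the cycle type of an element of G. Factoring f modulo the 28 such primes p <= 113 (skipping 2, 7, which divide the discriminant), each new pattern first appears at: mod 3: f = (x^6 + 2x^5 + x^4 + 1), pattern 6; mod 5: f = (x + 4)(x^2 + x + 1)(x^3 + 2x + 1), pattern 3+2+1; mod 11: f = (x^2 + 5x + 2)(x^4 + 7x^3 + 3x + 8), pattern 4+2; mod 17: f = (x^3 + 12x^2 + x + 6)(x^3 + 12x^2 + 11x + 11), pattern 3+3; mod 19: f = (x^2 + 11x + 2)(x^2 + 18x + 6)(x^2 + 18x + 12), pattern 2+2+2; mod 37: f = (x + 5)(x + 17)(x^2 + 15x + 28)(x^2 + 27x + 1), pattern 2+2+1+1; mod 41: f = (x + 5)(x + 13)(x + 18)(x^3 + 36x^2 + 33x + 19), pattern 3+1+1+1; mod 113: f = (x + 9)(x + 18)(x + 99)(x + 104)(x^2 + 99x + 87), pattern 2+1+1+1+1. No other pattern occurs in this range, so the set of observed cycle types is {6, 3+2+1, 4+2, 3+3, 2+2+2, 2+2+1+1, 3+1+1+1, 2+1+1+1+1}. The candidates containing elements of all these cycle types are (S_3 x S_3) : C_2 (6T13) of order 72, S_6 (6T16) of order 720; the others are excluded. The observed types are precisely the cycle types that occur in (S_3 x S_3) : C_2 (6T13) (apart from the identity). Each of the other remaining candidates has further cycle types, and by the Chebotarev density theorem the matching factorization patterns would occur for a proportion of primes equal to their share of the group: S_6 (6T16) additionally contains elements of type 5+1, 4+1+1 (234 of its 720 elements, about 32% of primes). None of the 28 primes tested shows any such pattern (for each of these groups the chance of that is below 10^-4), which rules them out. Hence G = (S_3 x S_3) : C_2 (6T13), of order 72.

(S_3 x S_3) : C_2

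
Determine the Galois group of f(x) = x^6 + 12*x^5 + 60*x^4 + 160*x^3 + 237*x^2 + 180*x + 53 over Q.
A_4 x C_2 (order 24)

The polynomial f is an irreducible sextic over Q, so G = Gal(f/Q) is one of the 16 transitive subgroups 6T1, ..., 6T16 of S_6. The discriminant of f is -419904, which is not a perfect square, so G is not contained in A_6. The transitive groups of degree 6 not contained in A_6 are: C_6 (6T1, order 6), S_3 (6T2, order 6), D_6 (6T3, order 12), C_3 x S_3 (6T5, order 18), A_4 x C_2 (6T6, order 24), S_4 (6T8, order 24), S_3 x S_3 (6T9, order 36), S_4 x C_2 (6T11, order 48), (S_3 x S_3) : C_2 (6T13, order 72), PGL(2,5) (6T14, order 120), S_6 (6T16, order 720). By Dedekind's theorem, for a prime p not dividing disc(f) the degrees of the irreducible factors of f mod p form the cycle type of an element of G. Factoring f modulo the 33 such primes p <= 149 (skipping 2, 3, which divide the discriminant), each new pattern first appears at: mod 5: f = (x^3 + 3x^2 + 2x + 3)(x^3 + 4x^2 + x + 1), pattern 3+3; mod 7: f = (x^6 + 5x^5 + 4x^4 + 6x^3 + 6x^2 + 5x + 4), pattern 6; mod 17: f = (x + 10)(x + 11)(x^2 + 4x + 7)(x^2 + 4x + 14), pattern 2+2+1+1; mod 19: f = (x + 5)(x + 10)(x + 13)(x + 18)(x^2 + 4x + 1), pattern 2+1+1+1+1; mod 71: f = (x^2 + 4x + 20)(x^2 + 4x + 29)(x^2 + 4x + 34), pattern 2+2+2. No other pattern occurs in this range, so the set of observed cycle types is {3+3, 6, 2+2+1+1, 2+1+1+1+1, 2+2+2}. The candidates containing elements of all these cycle types are A_4 x C_2 (6T6) of order 24, S_4 x C_2 (6T11) of order 48, (S_3 x S_3) : C_2 (6T13) of order 72, S_6 (6T16) of order 720; the others are excluded. The observed types are precisely the cycle types that occur in A_4 x C_2 (6T6) (apart from the identity). Each of the other remaining candidates has further cycle types, and by the Chebotarev density theorem the matching factorization patterns would occur for a proportion of primes equal to their share of the group: S_4 x C_2 (6T11) additionally contains elements of type 4+2, 4+1+1 (12 of its 48 elements, about 25% of primes); (S_3 x S_3) : C_2 (6T13) additionally contains elements of type 4+2, 3+2+1, 3+1+1+1 (34 of its 72 elements, about 47% of primes); S_6 (6T16) additionally contains elements of type 5+1, 4+2, 4+1+1, 3+2+1, 3+1+1+1 (484 of its 720 elements, about 67% of primes). None of the 33 primes tested shows any such pattern (for each of these groups the chance of that is below 10^-4), which rules them out. Hence G = A_4 x C_2 (6T6), of order 24.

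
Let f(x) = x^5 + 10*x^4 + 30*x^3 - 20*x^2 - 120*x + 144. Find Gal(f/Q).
D_5, the dihedral group of order 10

The polynomial f is an irreducible quintic over Q, so G = Gal(f/Q) is a transitive subgroup of S_5: one of C_5 (5T1, order 5), D_5 (5T2, order 10), F_20 (5T3, order 20), A_5 (5T4, order 60) or S_5 (5T5, order 120). The discriminant of f is 1327104000000 = 1152000^2, a perfect square, so G is contained in A_5. The transitive groups of degree 5 contained in A_5 are: C_5 (5T1, order 5), D_5 (5T2, order 10), A_5 (5T4, order 60). By Dedekind's theorem, for a prime p not dividing disc(f) the degrees of the irreducible factors of f mod p form the cycle type of an element of G. Factoring f modulo the 23 such primes p <= 101 (skipping 2, 3, 5, which divide the discriminant), each new pattern first appears at: mod 7: f = (x^5 + 3x^4 + 2x^3 + x^2 + 6x + 4), pattern 5; mod 17: f = (x + 8)(x^2 + 5x + 7)(x^2 + 14x + 5), pattern 2+2+1. No other pattern occurs in this range, so the set of observed cycle types is {5, 2+2+1}. The candidates containing elements of all these cycle types are D_5 (5T2) of order 10, A_5 (5T4) of order 60; the others are excluded. The observed types are precisely the cycle types that occur in D_5 (5T2) (apart from the identity). Each of the other remaining candidates has further cycle types, and by the Chebotarev density theorem the matching factorization patterns would occur for a proportion of primes equal to their share of the group: A_5 (5T4) additionally contains elements of type 3+1+1 (20 of its 60 elements, about 33% of primes). None of the 23 primes tested shows any such pattern (for each of these groups the chance of that is below 10^-4), which rules them out. Hence G = D_5 (5T2), of order 10.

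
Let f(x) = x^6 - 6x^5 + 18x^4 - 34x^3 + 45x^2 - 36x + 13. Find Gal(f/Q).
PGL(2,5), S_5 acting on 6 points

The polynomial f is an irreducible sextic over Q, so G = Gal(f/Q) is one of the 16 transitive subgroups 6T1, ..., 6T16 of S_6. The discriminant of f is -16003008, which is not a perfect square, so G is not contained in A_6. The transitive groups of degree 6 not contained in A_6 are: C_6 (6T1, order 6), S_3 (6T2, order 6), D_6 (6T3, order 12), C_3 x S_3 (6T5, order 18), A_4 x C_2 (6T6, order 24), S_4 (6T8, order 24), S_3 x S_3 (6T9, order 36), S_4 x C_2 (6T11, order 48), (S_3 x S_3) : C_2 (6T13, order 72), PGL(2,5) (6T14, order 120), S_6 (6T16, order 720). By Dedekind's theorem, for a prime p not dividing disc(f) the degrees of the irreducible factors of f mod p form the cycle type of an element of G. Factoring f modulo the 21 such primes p <= 89 (skipping 2, 3, 7, which divide the discriminant), each new pattern first appears at: mod 5: f = (x^6 + 4x^5 + 3x^4 + x^3 + 4x + 3), pattern 6; mod 11: f = (x + 8)(x^5 + 8x^4 + 9x^3 + 4x^2 + 2x + 3), pattern 5+1; mod 13: f = (x)(x + 4)(x^4 + 3x^3 + 6x^2 + 7x + 4), pattern 4+1+1; mod 23: f = (x + 2)(x + 6)(x^2 + 3x + 21)(x^2 + 6x + 10), pattern 2+2+1+1; mod 43: f = (x^3 + 16x^2 + 30x + 18)(x^3 + 21x^2 + 39x + 27), pattern 3+3; mod 61: f = (x^2 + 30x + 2)(x^2 + 41x + 31)(x^2 + 45x + 13), pattern 2+2+2. No other pattern occurs in this range, so the set of observed cycle types is {6, 5+1, 4+1+1, 2+2+1+1, 3+3, 2+2+2}. The candidates containing elements of all these cycle types are PGL(2,5) (6T14) of order 120, S_6 (6T16) of order 720; the others are excluded. The observed types are precisely the cycle types that occur in PGL(2,5) (6T14) (apart from the identity). Each of the other remaining candidates has further cycle types, and by the Chebotarev density theorem the matching factorization patterns would occur for a proportion of primes equal to their share of the group: S_6 (6T16) additionally contains elements of type 4+2, 3+2+1, 3+1+1+1, 2+1+1+1+1 (265 of its 720 elements, about 37% of primes). None of the 21 primes tested shows any such pattern (for each of these groups the chance of that is below 10^-4), which rules them out. Hence G = PGL(2,5) (6T14), of order 120.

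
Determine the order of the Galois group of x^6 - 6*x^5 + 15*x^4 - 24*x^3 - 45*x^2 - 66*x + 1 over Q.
12

The degree of the splitting field over Q equals the order of the Galois group, so first determine the group. The polynomial f is an irreducible sextic over Q, so G = Gal(f/Q) is one of the 16 transitive subgroups 6T1, ..., 6T16 of S_6. The discriminant of f is 5114284084297728, which is not a perfect square, so G is not contained in A_6. The transitive groups of degree 6 not contained in A_6 are: C_6 (6T1, order 6), S_3 (6T2, order 6), D_6 (6T3, order 12), C_3 x S_3 (6T5, order 18), A_4 x C_2 (6T6, order 24), S_4 (6T8, order 24), S_3 x S_3 (6T9, order 36), S_4 x C_2 (6T11, order 48), (S_3 x S_3) : C_2 (6T13, order 72), PGL(2,5) (6T14, order 120), S_6 (6T16, order 720). By Dedekind's theorem, for a prime p not dividing disc(f) the degrees of the irreducible factors of f mod p form the cycle type of an element of G. Factoring f modulo the 79 such primes p <= 431 (skipping 2, 3, 31, 59, which divide the discriminant), each new pattern first appears at: mod 5: f = (x^2 + 2x + 4)(x^2 + 3x + 4)(x^2 + 4x + 1), pattern 2+2+2; mod 7: f = (x^3 + 4x^2 + 3)(x^3 + 4x^2 + 6x + 5), pattern 3+3; mod 13: f = (x^6 + 7x^5 + 2x^4 + 2x^3 + 7x^2 + 12x + 1), pattern 6; mod 17: f = (x + 1)(x + 15)(x^2 + 13x + 9)(x^2 + 16x + 16), pattern 2+2+1+1; mod 127: f = (x + 6)(x + 23)(x + 46)(x + 93)(x + 95)(x + 112), pattern 1+1+1+1+1+1. No other pattern occurs in this range, so the set of observed cycle types is {2+2+2, 3+3, 6, 2+2+1+1, 1+1+1+1+1+1}. The candidates containing elements of all these cycle types are D_6 (6T3) of order 12, A_4 x C_2 (6T6) of order 24, S_3 x S_3 (6T9) of order 36, S_4 x C_2 (6T11) of order 48, (S_3 x S_3) : C_2 (6T13) of order 72, PGL(2,5) (6T14) of order 120, S_6 (6T16) of order 720; the others are excluded. The observed types are precisely the cycle types that occur in D_6 (6T3). Each of the other remaining candidates has further cycle types, and by the Chebotarev density theorem the matching factorization patterns would occur for a proportion of primes equal to their share of the group: A_4 x C_2 (6T6) additionally contains elements of type 2+1+1+1+1 (3 of its 24 elements, about 12% of primes); S_3 x S_3 (6T9) additionally contains elements of type 3+1+1+1 (4 of its 36 elements, about 11% of primes); S_4 x C_2 (6T11) additionally contains elements of type 4+2, 4+1+1, 2+1+1+1+1 (15 of its 48 elements, about 31% of primes); (S_3 x S_3) : C_2 (6T13) additionally contains elements of type 4+2, 3+2+1, 3+1+1+1, 2+1+1+1+1 (40 of its 72 elements, about 56% of primes); PGL(2,5) (6T14) additionally contains elements of type 5+1, 4+1+1 (54 of its 120 elements, about 45% of primes); S_6 (6T16) additionally contains elements of type 5+1, 4+2, 4+1+1, 3+2+1, 3+1+1+1, 2+1+1+1+1 (499 of its 720 elements, about 69% of primes). None of the 79 primes tested shows any such pattern (for each of these groups the chance of that is below 10^-4), which rules them out. Hence G = D_6 (6T3), of order 12. The Galois group D_6 (6T3) has order 12, so the splitting field has degree 12 over Q.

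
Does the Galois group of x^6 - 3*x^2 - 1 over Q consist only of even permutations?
Yes

The polynomial is irreducible of degree 6 over Q. Its discriminant is 419904 = 648^2, a perfect square. A Galois group lies in the alternating group exactly when the discriminant is a square in Q, so the Galois group (A_4) is contained in A_6.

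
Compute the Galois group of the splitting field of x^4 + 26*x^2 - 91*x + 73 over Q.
The polynomial is an irreducible quartic over Q and its discriminant is 1813909, which is not a perfect square, so the Galois group is not contained in A_4. The resolvent cubic y^3 - 26*y^2 - 292*y - 689 is irreducible over Q. An irreducible resolvent with non-square discriminant gives S_4.

S_4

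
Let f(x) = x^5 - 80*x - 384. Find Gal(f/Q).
D_5

The polynomial f is an irreducible quintic over Q, so G = Gal(f/Q) is a transitive subgroup of S_5: one of C_5 (5T1, order 5), D_5 (5T2, order 10), F_20 (5T3, order 20), A_5 (5T4, order 60) or S_5 (5T5, order 120). The discriminant of f is 67108864000000 = 8192000^2, a perfect square, so G is contained in A_5. The transitive groups of degree 5 contained in A_5 are: C_5 (5T1, order 5), D_5 (5T2, order 10), A_5 (5T4, order 60). By Dedekind's theorem, for a prime p not dividing disc(f) the degrees of the irreducible factors of f mod p form the cycle type of an element of G. Factoring f modulo the 23 such primes p <= 97 (skipping 2, 5, which divide the discriminant), each new pattern first appears at: mod 3: f = (x)(x^2 + x + 2)(x^2 + 2x + 2), pattern 2+2+1; mod 7: f = (x^5 + 4x + 1), pattern 5. No other pattern occurs in this range, so the set of observed cycle types is {2+2+1, 5}. The candidates containing elements of all these cycle types are D_5 (5T2) of order 10, A_5 (5T4) of order 60; the others are excluded. The observed types are precisely the cycle types that occur in D_5 (5T2) (apart from the identity). Each of the other remaining candidates has further cycle types, and by the Chebotarev density theorem the matching factorization patterns would occur for a proportion of primes equal to their share of the group: A_5 (5T4) additionally contains elements of type 3+1+1 (20 of its 60 elements, about 33% of primes). None of the 23 primes tested shows any such pattern (for each of these groups the chance of that is below 10^-4), which rules them out. Hence G = D_5 (5T2), of order 10.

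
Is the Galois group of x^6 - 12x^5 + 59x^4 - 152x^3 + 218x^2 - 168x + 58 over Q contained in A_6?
The polynomial is irreducible of degree 6 over Q. Its discriminant is -5120000, which is not a perfect square. A Galois group lies in the alternating group exactly when the discriminant is a square in Q, so the Galois group (S_4) is not contained in A_6.

No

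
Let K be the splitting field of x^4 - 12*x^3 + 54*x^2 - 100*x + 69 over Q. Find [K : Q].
The degree of the splitting field over Q equals the order of the Galois group, so first determine the group. The polynomial is an irreducible quartic over Q and its discriminant is 331776 = 576^2, a perfect square, so the Galois group is contained in A_4. The resolvent cubic y^3 - 54*y^2 + 924*y - 5032 is irreducible over Q. An irreducible resolvent with square discriminant gives A_4. The Galois group A_4 (4T4) has order 12, so the splitting field has degree 12 over Q.

12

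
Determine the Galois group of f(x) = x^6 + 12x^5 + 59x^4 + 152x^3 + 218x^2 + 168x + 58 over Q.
S_4, S_4(6c), the S_4-action on 6 points not in A_6

The polynomial f is an irreducible sextic over Q, so G = Gal(f/Q) is one of the 16 transitive subgroups 6T1, ..., 6T16 of S_6. The discriminant of f is -5120000, which is not a perfect square, so G is not contained in A_6. The transitive groups of degree 6 not contained in A_6 are: C_6 (6T1, order 6), S_3 (6T2, order 6), D_6 (6T3, order 12), C_3 x S_3 (6T5, order 18), A_4 x C_2 (6T6, order 24), S_4 (6T8, order 24), S_3 x S_3 (6T9, order 36), S_4 x C_2 (6T11, order 48), (S_3 x S_3) : C_2 (6T13, order 72), PGL(2,5) (6T14, order 120), S_6 (6T16, order 720). By Dedekind's theorem, for a prime p not dividing disc(f) the degrees of the irreducible factors of f mod p form the cycle type of an element of G. Factoring f modulo the 22 such primes p <= 89 (skipping 2, 5, which divide the discriminant), each new pattern first appears at: mod 3: f = (x^3 + x^2 + x + 2)(x^3 + 2x^2 + 2x + 2), pattern 3+3; mod 7: f = (x^2 + 3x + 1)(x^2 + 4x + 6)(x^2 + 5x + 5), pattern 2+2+2; mod 13: f = (x + 6)(x + 11)(x^4 + 8x^3 + x + 6), pattern 4+1+1; mod 43: f = (x + 14)(x + 33)(x^2 + 4x + 8)(x^2 + 4x + 14), pattern 2+2+1+1. No other pattern occurs in this range, so the set of observed cycle types is {3+3, 2+2+2, 4+1+1, 2+2+1+1}. The candidates containing elements of all these cycle types are S_4 (6T8) of order 24, S_4 x C_2 (6T11) of order 48, PGL(2,5) (6T14) of order 120, S_6 (6T16) of order 720; the others are excluded. The observed types are precisely the cycle types that occur in S_4 (6T8) (apart from the identity). Each of the other remaining candidates has further cycle types, and by the Chebotarev density theorem the matching factorization patterns would occur for a proportion of primes equal to their share of the group: S_4 x C_2 (6T11) additionally contains elements of type 6, 4+2, 2+1+1+1+1 (17 of its 48 elements, about 35% of primes); PGL(2,5) (6T14) additionally contains elements of type 6, 5+1 (44 of its 120 elements, about 37% of primes); S_6 (6T16) additionally contains elements of type 6, 5+1, 4+2, 3+2+1, 3+1+1+1, 2+1+1+1+1 (529 of its 720 elements, about 73% of primes). None of the 22 primes tested shows any such pattern (for each of these groups the chance of that is below 10^-4), which rules them out. Hence G = S_4 (6T8), of order 24.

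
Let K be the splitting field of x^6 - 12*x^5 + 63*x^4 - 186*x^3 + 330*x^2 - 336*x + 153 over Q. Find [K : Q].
120

The degree of the splitting field over Q equals the order of the Galois group, so first determine the group. The polynomial f is an irreducible sextic over Q, so G = Gal(f/Q) is one of the 16 transitive subgroups 6T1, ..., 6T16 of S_6. The discriminant of f is -16003008, which is not a perfect square, so G is not contained in A_6. The transitive groups of degree 6 not contained in A_6 are: C_6 (6T1, order 6), S_3 (6T2, order 6), D_6 (6T3, order 12), C_3 x S_3 (6T5, order 18), A_4 x C_2 (6T6, order 24), S_4 (6T8, order 24), S_3 x S_3 (6T9, order 36), S_4 x C_2 (6T11, order 48), (S_3 x S_3) : C_2 (6T13, order 72), PGL(2,5) (6T14, order 120), S_6 (6T16, order 720). By Dedekind's theorem, for a prime p not dividing disc(f) the degrees of the irreducible factors of f mod p form the cycle type of an element of G. Factoring f modulo the 21 such primes p <= 89 (skipping 2, 3, 7, which divide the discriminant), each new pattern first appears at: mod 5: f = (x^6 + 3x^5 + 3x^4 + 4x^3 + 4x + 3), pattern 6; mod 11: f = (x + 7)(x^5 + 3x^4 + 9x^3 + 4x^2 + 5x + 3), pattern 5+1; mod 13: f = (x + 3)(x + 12)(x^4 + 12x^3 + 3x^2 + 1), pattern 4+1+1; mod 23: f = (x + 1)(x + 5)(x^2 + x + 19)(x^2 + 4x + 5), pattern 2+2+1+1; mod 43: f = (x^3 + 13x^2 + x + 3)(x^3 + 18x^2 + 8), pattern 3+3; mod 61: f = (x^2 + 28x + 34)(x^2 + 39x + 52)(x^2 + 43x + 30), pattern 2+2+2. No other pattern occurs in this range, so the set of observed cycle types is {6, 5+1, 4+1+1, 2+2+1+1, 3+3, 2+2+2}. The candidates containing elements of all these cycle types are PGL(2,5) (6T14) of order 120, S_6 (6T16) of order 720; the others are excluded. The observed types are precisely the cycle types that occur in PGL(2,5) (6T14) (apart from the identity). Each of the other remaining candidates has further cycle types, and by the Chebotarev density theorem the matching factorization patterns would occur for a proportion of primes equal to their share of the group: S_6 (6T16) additionally contains elements of type 4+2, 3+2+1, 3+1+1+1, 2+1+1+1+1 (265 of its 720 elements, about 37% of primes). None of the 21 primes tested shows any such pattern (for each of these groups the chance of that is below 10^-4), which rules them out. Hence G = PGL(2,5) (6T14), of order 120. The Galois group PGL(2,5) (6T14) has order 120, so the splitting field has degree 120 over Q.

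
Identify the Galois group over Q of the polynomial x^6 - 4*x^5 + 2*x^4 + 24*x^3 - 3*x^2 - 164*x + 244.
The polynomial f is an irreducible sextic over Q, so G = Gal(f/Q) is one of the 16 transitive subgroups 6T1, ..., 6T16 of S_6. The discriminant of f is -3767550835949568, which is not a perfect square, so G is not contained in A_6. The transitive groups of degree 6 not contained in A_6 are: C_6 (6T1, order 6), S_3 (6T2, order 6), D_6 (6T3, order 12), C_3 x S_3 (6T5, order 18), A_4 x C_2 (6T6, order 24), S_4 (6T8, order 24), S_3 x S_3 (6T9, order 36), S_4 x C_2 (6T11, order 48), (S_3 x S_3) : C_2 (6T13, order 72), PGL(2,5) (6T14, order 120), S_6 (6T16, order 720). By Dedekind's theorem, for a prime p not dividing disc(f) the degrees of the irreducible factors of f mod p form the cycle type of an element of G. Factoring f modulo the 27 such primes p <= 113 (skipping 2, 3, 41, which divide the discriminant), each new pattern first appears at: mod 5: f = (x + 4)(x^2 + 4x + 1)(x^3 + 3x^2 + x + 1), pattern 3+2+1; mod 7: f = (x^2 + x + 6)(x^4 + 2x^3 + x^2 + 4x + 1), pattern 4+2; mod 17: f = (x^3 + 15x^2 + 6x + 13)(x^3 + 15x^2 + 9x + 7), pattern 3+3; mod 19: f = (x^2 + 6x + 13)(x^2 + 11x + 8)(x^2 + 17x + 6), pattern 2+2+2; mod 31: f = (x^6 + 27x^5 + 2x^4 + 24x^3 + 28x^2 + 22x + 27), pattern 6; mod 37: f = (x + 2)(x + 3)(x^2 + 32x + 15)(x^2 + 33x + 6), pattern 2+2+1+1; mod 61: f = (x)(x + 26)(x + 33)(x^3 + 59x^2 + 55x + 20), pattern 3+1+1+1; mod 113: f = (x + 10)(x + 30)(x + 31)(x + 71)(x^2 + 80x + 28), pattern 2+1+1+1+1. No other pattern occurs in this range, so the set of observed cycle types is {3+2+1, 4+2, 3+3, 2+2+2, 6, 2+2+1+1, 3+1+1+1, 2+1+1+1+1}. The candidates containing elements of all these cycle types are (S_3 x S_3) : C_2 (6T13) of order 72, S_6 (6T16) of order 720; the others are excluded. The observed types are precisely the cycle types that occur in (S_3 x S_3) : C_2 (6T13) (apart from the identity). Each of the other remaining candidates has further cycle types, and by the Chebotarev density theorem the matching factorization patterns would occur for a proportion of primes equal to their share of the group: S_6 (6T16) additionally contains elements of type 5+1, 4+1+1 (234 of its 720 elements, about 32% of primes). None of the 27 primes tested shows any such pattern (for each of these groups the chance of that is below 10^-4), which rules them out. Hence G = (S_3 x S_3) : C_2 (6T13), of order 72.

6T13: (S_3 x S_3) : C_2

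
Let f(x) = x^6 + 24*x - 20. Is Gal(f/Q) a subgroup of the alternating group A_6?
The polynomial is irreducible of degree 6 over Q. Its discriminant is 746496000000 = 864000^2, a perfect square. A Galois group lies in the alternating group exactly when the discriminant is a square in Q, so the Galois group (A_6) is contained in A_6.

Yes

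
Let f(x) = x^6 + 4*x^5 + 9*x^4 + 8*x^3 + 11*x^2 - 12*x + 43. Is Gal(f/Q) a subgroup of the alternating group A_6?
The polynomial is irreducible of degree 6 over Q. Its discriminant is -18046378835968, which is not a perfect square. A Galois group lies in the alternating group exactly when the discriminant is a square in Q, so the Galois group (C_6) is not contained in A_6.

No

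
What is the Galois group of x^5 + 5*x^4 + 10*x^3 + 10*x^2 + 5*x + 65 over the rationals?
F_20, the Frobenius group of order 20

The polynomial f is an irreducible quintic over Q, so G = Gal(f/Q) is a transitive subgroup of S_5: one of C_5 (5T1, order 5), D_5 (5T2, order 10), F_20 (5T3, order 20), A_5 (5T4, order 60) or S_5 (5T5, order 120). The discriminant of f is 52428800000, which is not a perfect square, so G is not contained in A_5. The transitive groups of degree 5 not contained in A_5 are: F_20 (5T3, order 20), S_5 (5T5, order 120). By Dedekind's theorem, for a prime p not dividing disc(f) the degrees of the irreducible factors of f mod p form the cycle type of an element of G. Factoring f modulo the 18 such primes p <= 71 (skipping 2, 5, which divide the discriminant), each new pattern first appears at: mod 3: f = (x + 2)(x^4 + x^2 + 2x + 1), pattern 4+1; mod 11: f = (x^5 + 5x^4 + 10x^3 + 10x^2 + 5x + 10), pattern 5; mod 19: f = (x + 12)(x^2 + 4x + 10)(x^2 + 8x + 14), pattern 2+2+1. No other pattern occurs in this range, so the set of observed cycle types is {4+1, 5, 2+2+1}. The candidates containing elements of all these cycle types are F_20 (5T3) of order 20, S_5 (5T5) of order 120; the others are excluded. The observed types are precisely the cycle types that occur in F_20 (5T3) (apart from the identity). Each of the other remaining candidates has further cycle types, and by the Chebotarev density theorem the matching factorization patterns would occur for a proportion of primes equal to their share of the group: S_5 (5T5) additionally contains elements of type 3+2, 3+1+1, 2+1+1+1 (50 of its 120 elements, about 42% of primes). None of the 18 primes tested shows any such pattern (for each of these groups the chance of that is below 10^-4), which rules them out. Hence G = F_20 (5T3), of order 20.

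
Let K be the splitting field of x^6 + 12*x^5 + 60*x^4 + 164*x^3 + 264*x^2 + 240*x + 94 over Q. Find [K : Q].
The degree of the splitting field over Q equals the order of the Galois group, so first determine the group. The polynomial f is an irreducible sextic over Q, so G = Gal(f/Q) is one of the 16 transitive subgroups 6T1, ..., 6T16 of S_6. The discriminant of f is 40310784, which is not a perfect square, so G is not contained in A_6. The transitive groups of degree 6 not contained in A_6 are: C_6 (6T1, order 6), S_3 (6T2, order 6), D_6 (6T3, order 12), C_3 x S_3 (6T5, order 18), A_4 x C_2 (6T6, order 24), S_4 (6T8, order 24), S_3 x S_3 (6T9, order 36), S_4 x C_2 (6T11, order 48), (S_3 x S_3) : C_2 (6T13, order 72), PGL(2,5) (6T14, order 120), S_6 (6T16, order 720). By Dedekind's theorem, for a prime p not dividing disc(f) the degrees of the irreducible factors of f mod p form the cycle type of an element of G. Factoring f modulo the 14 such primes p <= 53 (skipping 2, 3, which divide the discriminant), each new pattern first appears at: mod 5: f = (x + 3)(x + 4)(x^2 + 2x + 4)(x^2 + 3x + 3), pattern 2+2+1+1; mod 7: f = (x^6 + 5x^5 + 4x^4 + 3x^3 + 5x^2 + 2x + 3), pattern 6; mod 19: f = (x + 6)(x + 8)(x + 11)(x^3 + 6x^2 + 12x + 5), pattern 3+1+1+1; mod 31: f = (x^2 + 6x + 19)(x^2 + 14x + 20)(x^2 + 23x + 4), pattern 2+2+2; mod 43: f = (x^3 + 6x^2 + 12x + 3)(x^3 + 6x^2 + 12x + 17), pattern 3+3. No other pattern occurs in this range, so the set of observed cycle types is {2+2+1+1, 6, 3+1+1+1, 2+2+2, 3+3}. The candidates containing elements of all these cycle types are S_3 x S_3 (6T9) of order 36, (S_3 x S_3) : C_2 (6T13) of order 72, S_6 (6T16) of order 720; the others are excluded. The observed types are precisely the cycle types that occur in S_3 x S_3 (6T9) (apart from the identity). Each of the other remaining candidates has further cycle types, and by the Chebotarev density theorem the matching factorization patterns would occur for a proportion of primes equal to their share of the group: (S_3 x S_3) : C_2 (6T13) additionally contains elements of type 4+2, 3+2+1, 2+1+1+1+1 (36 of its 72 elements, about 50% of primes); S_6 (6T16) additionally contains elements of type 5+1, 4+2, 4+1+1, 3+2+1, 2+1+1+1+1 (459 of its 720 elements, about 64% of primes). None of the 14 primes tested shows any such pattern (for each of these groups the chance of that is below 10^-4), which rules them out. Hence G = S_3 x S_3 (6T9), of order 36. The Galois group S_3 x S_3 (6T9) has order 36, so the splitting field has degree 36 over Q.

36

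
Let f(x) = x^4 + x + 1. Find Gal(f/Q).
The polynomial is an irreducible quartic over Q and its discriminant is 229, which is not a perfect square, so the Galois group is not contained in A_4. The resolvent cubic y^3 - 4*y - 1 is irreducible over Q. An irreducible resolvent with non-square discriminant gives S_4.

4T5: S_4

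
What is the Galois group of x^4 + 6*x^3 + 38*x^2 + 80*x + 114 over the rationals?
4T4: A_4

The polynomial is an irreducible quartic over Q and its discriminant is 129231424 = 11368^2, a perfect square, so the Galois group is contained in A_4. The resolvent cubic y^3 - 38*y^2 + 24*y + 6824 is irreducible over Q. An irreducible resolvent with square discriminant gives A_4.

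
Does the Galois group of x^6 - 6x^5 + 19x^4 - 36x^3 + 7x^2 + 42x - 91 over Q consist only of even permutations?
The polynomial is irreducible of degree 6 over Q. Its discriminant is 164995463643136 = 12845056^2, a perfect square. A Galois group lies in the alternating group exactly when the discriminant is a square in Q, so the Galois group (A_4) is contained in A_6.

Yes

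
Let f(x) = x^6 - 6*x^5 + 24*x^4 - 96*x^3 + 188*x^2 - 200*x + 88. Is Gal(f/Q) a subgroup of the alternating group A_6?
Yes

The polynomial is irreducible of degree 6 over Q. Its discriminant is 937406077599744 = 30617088^2, a perfect square. A Galois group lies in the alternating group exactly when the discriminant is a square in Q, so the Galois group (S_4) is contained in A_6.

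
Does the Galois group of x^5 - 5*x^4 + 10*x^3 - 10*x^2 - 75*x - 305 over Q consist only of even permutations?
The polynomial is irreducible of degree 5 over Q. Its discriminant is 67108864000000 = 8192000^2, a perfect square. A Galois group lies in the alternating group exactly when the discriminant is a square in Q, so the Galois group (D_5) is contained in A_5.

Yes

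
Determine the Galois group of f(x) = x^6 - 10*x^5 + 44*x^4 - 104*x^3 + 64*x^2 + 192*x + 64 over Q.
(C_3 x C_3) : C_4

The polynomial f is an irreducible sextic over Q, so G = Gal(f/Q) is one of the 16 transitive subgroups 6T1, ..., 6T16 of S_6. The discriminant of f is 564385546240000 = 23756800^2, a perfect square, so G is contained in A_6. The transitive groups of degree 6 contained in A_6 are: A_4 (6T4, order 12), S_4 (6T7, order 24), (C_3 x C_3) : C_4 (6T10, order 36), PSL(2,5) (6T12, order 60), A_6 (6T15, order 360). By Dedekind's theorem, for a prime p not dividing disc(f) the degrees of the irreducible factors of f mod p form the cycle type of an element of G. Factoring f modulo the 19 such primes p <= 79 (skipping 2, 5, 29, which divide the discriminant), each new pattern first appears at: mod 3: f = (x^2 + 2x + 2)(x^4 + x + 2), pattern 4+2; mod 11: f = (x^3 + 2x^2 + x + 8)(x^3 + 10x^2 + x + 8), pattern 3+3; mod 19: f = (x + 1)(x + 3)(x^2 + x + 9)(x^2 + 4x + 8), pattern 2+2+1+1; mod 61: f = (x + 7)(x + 21)(x + 54)(x^3 + 30x^2 + 12x + 8), pattern 3+1+1+1. No other pattern occurs in this range, so the set of observed cycle types is {4+2, 3+3, 2+2+1+1, 3+1+1+1}. The candidates containing elements of all these cycle types are (C_3 x C_3) : C_4 (6T10) of order 36, A_6 (6T15) of order 360; the others are excluded. The observed types are precisely the cycle types that occur in (C_3 x C_3) : C_4 (6T10) (apart from the identity). Each of the other remaining candidates has further cycle types, and by the Chebotarev density theorem the matching factorization patterns would occur for a proportion of primes equal to their share of the group: A_6 (6T15) additionally contains elements of type 5+1 (144 of its 360 elements, about 40% of primes). None of the 19 primes tested shows any such pattern (for each of these groups the chance of that is below 10^-4), which rules them out. Hence G = (C_3 x C_3) : C_4 (6T10), of order 36.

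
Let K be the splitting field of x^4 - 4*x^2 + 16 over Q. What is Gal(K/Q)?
V_4

The polynomial is an irreducible quartic over Q and its discriminant is 589824 = 768^2, a perfect square, so the Galois group is contained in A_4. The resolvent cubic y^3 + 4*y^2 - 64*y - 256 splits completely over Q, which gives the Klein four-group V_4.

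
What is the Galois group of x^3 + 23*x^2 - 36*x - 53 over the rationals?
The polynomial is an irreducible cubic over Q and its discriminant is 4165681 = 2041^2, a perfect square. For an irreducible cubic, a square discriminant forces the Galois group to be A_3, the cyclic group of order 3.

C_3 (order 3)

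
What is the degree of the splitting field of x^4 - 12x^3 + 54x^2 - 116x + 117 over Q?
12

The degree of the splitting field over Q equals the order of the Galois group, so first determine the group. The polynomial is an irreducible quartic over Q and its discriminant is 331776 = 576^2, a perfect square, so the Galois group is contained in A_4. The resolvent cubic y^3 - 54*y^2 + 924*y - 5032 is irreducible over Q. An irreducible resolvent with square discriminant gives A_4. The Galois group A_4 (4T4) has order 12, so the splitting field has degree 12 over Q.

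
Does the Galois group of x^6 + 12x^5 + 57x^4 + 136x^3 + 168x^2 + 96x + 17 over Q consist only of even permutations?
The polynomial is irreducible of degree 6 over Q. Its discriminant is -419904, which is not a perfect square. A Galois group lies in the alternating group exactly when the discriminant is a square in Q, so the Galois group (A_4 x C_2) is not contained in A_6.

No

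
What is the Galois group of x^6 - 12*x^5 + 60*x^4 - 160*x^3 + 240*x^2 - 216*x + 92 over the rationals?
The polynomial f is an irreducible sextic over Q, so G = Gal(f/Q) is one of the 16 transitive subgroups 6T1, ..., 6T16 of S_6. The discriminant of f is 746496000000 = 864000^2, a perfect square, so G is contained in A_6. The transitive groups of degree 6 contained in A_6 are: A_4 (6T4, order 12), S_4 (6T7, order 24), (C_3 x C_3) : C_4 (6T10, order 36), PSL(2,5) (6T12, order 60), A_6 (6T15, order 360). By Dedekind's theorem, for a prime p not dividing disc(f) the degrees of the irreducible factors of f mod p form the cycle type of an element of G. Factoring f modulo the 6 such primes p <= 23 (skipping 2, 3, 5, which divide the discriminant), each new pattern first appears at: mod 7: f = (x + 2)(x^5 + 4x^3 + 2x + 4), pattern 5+1; mod 23: f = (x)(x + 9)(x + 14)(x^3 + 11x^2 + 3x + 18), pattern 3+1+1+1. No other pattern occurs in this range, so the set of observed cycle types is {5+1, 3+1+1+1}. Among the candidates above, the only group containing elements of all these cycle types is A_6 (6T15) — each of A_4 (6T4), S_4 (6T7), (C_3 x C_3) : C_4 (6T10), PSL(2,5) (6T12) lacks at least one of them. Hence G = A_6 (6T15), of order 360.

6T15: A_6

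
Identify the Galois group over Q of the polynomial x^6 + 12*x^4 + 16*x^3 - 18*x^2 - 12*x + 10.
S_3 x S_3, the direct product S_3 x S_3 in its degree-6 action

The polynomial f is an irreducible sextic over Q, so G = Gal(f/Q) is one of the 16 transitive subgroups 6T1, ..., 6T16 of S_6. The discriminant of f is 264479053824, which is not a perfect square, so G is not contained in A_6. The transitive groups of degree 6 not contained in A_6 are: C_6 (6T1, order 6), S_3 (6T2, order 6), D_6 (6T3, order 12), C_3 x S_3 (6T5, order 18), A_4 x C_2 (6T6, order 24), S_4 (6T8, order 24), S_3 x S_3 (6T9, order 36), S_4 x C_2 (6T11, order 48), (S_3 x S_3) : C_2 (6T13, order 72), PGL(2,5) (6T14, order 120), S_6 (6T16, order 720). By Dedekind's theorem, for a prime p not dividing disc(f) the degrees of the irreducible factors of f mod p form the cycle type of an element of G. Factoring f modulo the 14 such primes p <= 53 (skipping 2, 3, which divide the discriminant), each new pattern first appears at: mod 5: f = (x)(x + 2)(x^2 + 3)(x^2 + 3x + 3), pattern 2+2+1+1; mod 7: f = (x^6 + 5x^4 + 2x^3 + 3x^2 + 2x + 3), pattern 6; mod 19: f = (x + 11)(x + 12)(x + 15)(x^3 + 10x + 12), pattern 3+1+1+1; mod 31: f = (x^2 + 5x + 21)(x^2 + 11x + 17)(x^2 + 15x + 20), pattern 2+2+2; mod 43: f = (x^3 + 27x + 29)(x^3 + 28x + 30), pattern 3+3. No other pattern occurs in this range, so the set of observed cycle types is {2+2+1+1, 6, 3+1+1+1, 2+2+2, 3+3}. The candidates containing elements of all these cycle types are S_3 x S_3 (6T9) of order 36, (S_3 x S_3) : C_2 (6T13) of order 72, S_6 (6T16) of order 720; the others are excluded. The observed types are precisely the cycle types that occur in S_3 x S_3 (6T9) (apart from the identity). Each of the other remaining candidates has further cycle types, and by the Chebotarev density theorem the matching factorization patterns would occur for a proportion of primes equal to their share of the group: (S_3 x S_3) : C_2 (6T13) additionally contains elements of type 4+2, 3+2+1, 2+1+1+1+1 (36 of its 72 elements, about 50% of primes); S_6 (6T16) additionally contains elements of type 5+1, 4+2, 4+1+1, 3+2+1, 2+1+1+1+1 (459 of its 720 elements, about 64% of primes). None of the 14 primes tested shows any such pattern (for each of these groups the chance of that is below 10^-4), which rules them out. Hence G = S_3 x S_3 (6T9), of order 36.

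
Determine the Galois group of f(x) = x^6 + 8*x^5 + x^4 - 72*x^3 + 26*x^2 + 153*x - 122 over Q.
The polynomial f is an irreducible sextic over Q, so G = Gal(f/Q) is one of the 16 transitive subgroups 6T1, ..., 6T16 of S_6. The discriminant of f is 30991489 = 5567^2, a perfect square, so G is contained in A_6. The transitive groups of degree 6 contained in A_6 are: A_4 (6T4, order 12), S_4 (6T7, order 24), (C_3 x C_3) : C_4 (6T10, order 36), PSL(2,5) (6T12, order 60), A_6 (6T15, order 360). By Dedekind's theorem, for a prime p not dividing disc(f) the degrees of the irreducible factors of f mod p form the cycle type of an element of G. Factoring f modulo the 21 such primes p <= 79 (skipping 19, which divides the discriminant), each new pattern first appears at: mod 2: f = (x)(x^5 + x^3 + 1), pattern 5+1; mod 7: f = (x^3 + 2x^2 + 4x + 2)(x^3 + 6x^2 + 6x + 2), pattern 3+3; mod 61: f = (x)(x + 1)(x^2 + 32x + 6)(x^2 + 36x + 56), pattern 2+2+1+1. No other pattern occurs in this range, so the set of observed cycle types is {5+1, 3+3, 2+2+1+1}. The candidates containing elements of all these cycle types are PSL(2,5) (6T12) of order 60, A_6 (6T15) of order 360; the others are excluded. The observed types are precisely the cycle types that occur in PSL(2,5) (6T12) (apart from the identity). Each of the other remaining candidates has further cycle types, and by the Chebotarev density theorem the matching factorization patterns would occur for a proportion of primes equal to their share of the group: A_6 (6T15) additionally contains elements of type 4+2, 3+1+1+1 (130 of its 360 elements, about 36% of primes). None of the 21 primes tested shows any such pattern (for each of these groups the chance of that is below 10^-4), which rules them out. Hence G = PSL(2,5) (6T12), of order 60.

PSL(2,5), A_5 acting on 6 points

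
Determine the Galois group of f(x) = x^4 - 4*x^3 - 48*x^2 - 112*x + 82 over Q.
D_4, the dihedral group of order 8

The polynomial is an irreducible quartic over Q and its discriminant is -13604889600, which is not a perfect square, so the Galois group is not contained in A_4. The resolvent cubic y^3 + 48*y^2 + 120*y - 29600 has exactly one rational root, so the Galois group is C_4 or D_4. The quartic remains irreducible over Q(sqrt(disc)), so the group is D_4.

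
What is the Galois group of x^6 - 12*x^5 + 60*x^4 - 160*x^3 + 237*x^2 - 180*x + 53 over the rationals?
The polynomial f is an irreducible sextic over Q, so G = Gal(f/Q) is one of the 16 transitive subgroups 6T1, ..., 6T16 of S_6. The discriminant of f is -419904, which is not a perfect square, so G is not contained in A_6. The transitive groups of degree 6 not contained in A_6 are: C_6 (6T1, order 6), S_3 (6T2, order 6), D_6 (6T3, order 12), C_3 x S_3 (6T5, order 18), A_4 x C_2 (6T6, order 24), S_4 (6T8, order 24), S_3 x S_3 (6T9, order 36), S_4 x C_2 (6T11, order 48), (S_3 x S_3) : C_2 (6T13, order 72), PGL(2,5) (6T14, order 120), S_6 (6T16, order 720). By Dedekind's theorem, for a prime p not dividing disc(f) the degrees of the irreducible factors of f mod p form the cycle type of an element of G. Factoring f modulo the 33 such primes p <= 149 (skipping 2, 3, which divide the discriminant), each new pattern first appears at: mod 5: f = (x^3 + x^2 + x + 4)(x^3 + 2x^2 + 2x + 2), pattern 3+3; mod 7: f = (x^6 + 2x^5 + 4x^4 + x^3 + 6x^2 + 2x + 4), pattern 6; mod 17: f = (x + 6)(x + 7)(x^2 + 13x + 7)(x^2 + 13x + 14), pattern 2+2+1+1; mod 19: f = (x + 1)(x + 6)(x + 9)(x + 14)(x^2 + 15x + 1), pattern 2+1+1+1+1; mod 71: f = (x^2 + 67x + 20)(x^2 + 67x + 29)(x^2 + 67x + 34), pattern 2+2+2. No other pattern occurs in this range, so the set of observed cycle types is {3+3, 6, 2+2+1+1, 2+1+1+1+1, 2+2+2}. The candidates containing elements of all these cycle types are A_4 x C_2 (6T6) of order 24, S_4 x C_2 (6T11) of order 48, (S_3 x S_3) : C_2 (6T13) of order 72, S_6 (6T16) of order 720; the others are excluded. The observed types are precisely the cycle types that occur in A_4 x C_2 (6T6) (apart from the identity). Each of the other remaining candidates has further cycle types, and by the Chebotarev density theorem the matching factorization patterns would occur for a proportion of primes equal to their share of the group: S_4 x C_2 (6T11) additionally contains elements of type 4+2, 4+1+1 (12 of its 48 elements, about 25% of primes); (S_3 x S_3) : C_2 (6T13) additionally contains elements of type 4+2, 3+2+1, 3+1+1+1 (34 of its 72 elements, about 47% of primes); S_6 (6T16) additionally contains elements of type 5+1, 4+2, 4+1+1, 3+2+1, 3+1+1+1 (484 of its 720 elements, about 67% of primes). None of the 33 primes tested shows any such pattern (for each of these groups the chance of that is below 10^-4), which rules them out. Hence G = A_4 x C_2 (6T6), of order 24.

6T6: A_4 x C_2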